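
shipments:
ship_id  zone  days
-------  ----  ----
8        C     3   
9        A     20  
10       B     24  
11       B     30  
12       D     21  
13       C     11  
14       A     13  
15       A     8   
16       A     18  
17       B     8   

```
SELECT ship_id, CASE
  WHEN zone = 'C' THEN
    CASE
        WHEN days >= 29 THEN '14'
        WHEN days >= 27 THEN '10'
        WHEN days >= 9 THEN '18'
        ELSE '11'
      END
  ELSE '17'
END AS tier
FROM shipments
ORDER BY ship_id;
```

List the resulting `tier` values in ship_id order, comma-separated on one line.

11, 17, 17, 17, 17, 18, 17, 17, 17, 17

ship_id=8: zone='C' → inner[ELSE] → 11
ship_id=9: zone='A' → outer ELSE → 17
ship_id=10: zone='B' → outer ELSE → 17
ship_id=11: zone='B' → outer ELSE → 17
ship_id=12: zone='D' → outer ELSE → 17
ship_id=13: zone='C' → inner[days >= 9] → 18
ship_id=14: zone='A' → outer ELSE → 17
ship_id=15: zone='A' → outer ELSE → 17
ship_id=16: zone='A' → outer ELSE → 17
ship_id=17: zone='B' → outer ELSE → 17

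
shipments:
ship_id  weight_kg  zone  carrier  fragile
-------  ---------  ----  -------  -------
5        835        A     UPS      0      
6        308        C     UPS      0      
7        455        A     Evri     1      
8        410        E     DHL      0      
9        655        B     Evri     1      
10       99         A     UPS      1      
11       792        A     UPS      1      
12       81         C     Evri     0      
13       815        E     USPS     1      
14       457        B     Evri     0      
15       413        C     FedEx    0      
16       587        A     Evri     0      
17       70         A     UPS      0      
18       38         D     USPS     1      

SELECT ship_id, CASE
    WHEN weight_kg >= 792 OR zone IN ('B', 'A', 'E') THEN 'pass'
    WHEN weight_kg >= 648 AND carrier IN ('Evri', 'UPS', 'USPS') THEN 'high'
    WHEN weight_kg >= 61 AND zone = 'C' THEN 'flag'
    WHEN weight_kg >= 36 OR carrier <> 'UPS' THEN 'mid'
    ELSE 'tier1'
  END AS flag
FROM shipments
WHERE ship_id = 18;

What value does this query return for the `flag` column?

mid

ship_id = 18: weight_kg=38, zone=D, carrier=USPS, fragile=1.
weight_kg >= 792 OR zone IN ('B', 'A', 'E') → false
weight_kg >= 648 AND carrier IN ('Evri', 'UPS', 'USPS') → false
weight_kg >= 61 AND zone = 'C' → false
weight_kg >= 36 OR carrier <> 'UPS' → true → mid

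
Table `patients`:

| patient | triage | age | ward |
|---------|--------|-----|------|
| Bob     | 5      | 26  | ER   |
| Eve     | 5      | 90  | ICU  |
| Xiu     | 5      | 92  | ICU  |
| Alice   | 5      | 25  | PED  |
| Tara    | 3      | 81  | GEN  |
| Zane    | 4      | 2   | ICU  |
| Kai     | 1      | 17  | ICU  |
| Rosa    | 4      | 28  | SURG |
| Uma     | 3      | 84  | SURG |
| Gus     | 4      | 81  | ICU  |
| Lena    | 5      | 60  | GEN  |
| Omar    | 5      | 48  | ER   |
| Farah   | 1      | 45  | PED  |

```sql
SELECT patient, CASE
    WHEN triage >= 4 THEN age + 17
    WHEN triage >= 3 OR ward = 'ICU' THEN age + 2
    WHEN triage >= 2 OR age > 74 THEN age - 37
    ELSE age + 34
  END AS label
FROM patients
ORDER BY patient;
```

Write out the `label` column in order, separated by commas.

42, 43, 107, 79, 98, 19, 77, 65, 45, 83, 86, 109, 19

patient=Alice: triage >= 4 → 42
patient=Bob: triage >= 4 → 43
patient=Eve: triage >= 4 → 107
patient=Farah: ELSE → 79
patient=Gus: triage >= 4 → 98
patient=Kai: triage >= 3 OR ward = 'ICU' → 19
patient=Lena: triage >= 4 → 77
patient=Omar: triage >= 4 → 65
patient=Rosa: triage >= 4 → 45
patient=Tara: triage >= 3 OR ward = 'ICU' → 83
patient=Uma: triage >= 3 OR ward = 'ICU' → 86
patient=Xiu: triage >= 4 → 109
patient=Zane: triage >= 4 → 19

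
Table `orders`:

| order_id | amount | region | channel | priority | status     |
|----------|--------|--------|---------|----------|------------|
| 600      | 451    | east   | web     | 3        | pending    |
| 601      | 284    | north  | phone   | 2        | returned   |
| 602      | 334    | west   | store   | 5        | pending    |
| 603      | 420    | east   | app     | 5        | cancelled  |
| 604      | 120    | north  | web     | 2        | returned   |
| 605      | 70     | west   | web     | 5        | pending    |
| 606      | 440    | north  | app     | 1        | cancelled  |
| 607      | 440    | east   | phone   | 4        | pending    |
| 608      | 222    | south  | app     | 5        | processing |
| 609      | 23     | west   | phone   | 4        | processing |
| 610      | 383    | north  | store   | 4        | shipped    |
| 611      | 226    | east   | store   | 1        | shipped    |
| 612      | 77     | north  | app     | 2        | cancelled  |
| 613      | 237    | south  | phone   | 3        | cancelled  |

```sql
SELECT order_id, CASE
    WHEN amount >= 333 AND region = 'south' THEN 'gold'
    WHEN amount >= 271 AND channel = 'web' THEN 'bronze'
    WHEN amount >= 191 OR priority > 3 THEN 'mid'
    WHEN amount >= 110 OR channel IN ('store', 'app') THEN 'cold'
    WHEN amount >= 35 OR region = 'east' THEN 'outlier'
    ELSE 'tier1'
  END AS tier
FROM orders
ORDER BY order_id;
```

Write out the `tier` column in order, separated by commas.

order_id=600: amount >= 271 AND channel = 'web' → bronze
order_id=601: amount >= 191 OR priority > 3 → mid
order_id=602: amount >= 191 OR priority > 3 → mid
order_id=603: amount >= 191 OR priority > 3 → mid
order_id=604: amount >= 110 OR channel IN ('store', 'app') → cold
order_id=605: amount >= 191 OR priority > 3 → mid
order_id=606: amount >= 191 OR priority > 3 → mid
order_id=607: amount >= 191 OR priority > 3 → mid
order_id=608: amount >= 191 OR priority > 3 → mid
order_id=609: amount >= 191 OR priority > 3 → mid
order_id=610: amount >= 191 OR priority > 3 → mid
order_id=611: amount >= 191 OR priority > 3 → mid
order_id=612: amount >= 110 OR channel IN ('store', 'app') → cold
order_id=613: amount >= 191 OR priority > 3 → mid

bronze, mid, mid, mid, cold, mid, mid, mid, mid, mid, mid, mid, cold, mid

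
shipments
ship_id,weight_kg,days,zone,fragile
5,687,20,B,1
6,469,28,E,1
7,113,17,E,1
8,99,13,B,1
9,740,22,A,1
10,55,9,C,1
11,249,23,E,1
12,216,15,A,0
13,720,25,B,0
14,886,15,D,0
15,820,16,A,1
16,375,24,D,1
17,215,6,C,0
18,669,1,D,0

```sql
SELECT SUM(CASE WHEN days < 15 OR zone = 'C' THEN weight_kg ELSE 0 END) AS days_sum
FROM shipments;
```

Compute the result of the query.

1038

ship_id=5: ✗
ship_id=6: ✗
ship_id=7: ✗
ship_id=8: ✓ → 99
ship_id=9: ✗
ship_id=10: ✓ → 55
ship_id=11: ✗
ship_id=12: ✗
ship_id=13: ✗
ship_id=14: ✗
ship_id=15: ✗
ship_id=16: ✗
ship_id=17: ✓ → 215
ship_id=18: ✓ → 669
days_sum = 99 + 55 + 215 + 669 = 1038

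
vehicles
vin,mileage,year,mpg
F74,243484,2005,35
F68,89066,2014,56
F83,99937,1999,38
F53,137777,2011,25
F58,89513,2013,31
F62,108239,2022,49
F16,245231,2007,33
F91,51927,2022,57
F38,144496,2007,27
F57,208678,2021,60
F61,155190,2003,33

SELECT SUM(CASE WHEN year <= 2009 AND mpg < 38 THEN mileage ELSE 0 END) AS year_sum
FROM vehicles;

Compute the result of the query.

788401

vin=F74: ✓ → 243484
vin=F68: ✗
vin=F83: ✗
vin=F53: ✗
vin=F58: ✗
vin=F62: ✗
vin=F16: ✓ → 245231
vin=F91: ✗
vin=F38: ✓ → 144496
vin=F57: ✗
vin=F61: ✓ → 155190
year_sum = 243484 + 245231 + 144496 + 155190 = 788401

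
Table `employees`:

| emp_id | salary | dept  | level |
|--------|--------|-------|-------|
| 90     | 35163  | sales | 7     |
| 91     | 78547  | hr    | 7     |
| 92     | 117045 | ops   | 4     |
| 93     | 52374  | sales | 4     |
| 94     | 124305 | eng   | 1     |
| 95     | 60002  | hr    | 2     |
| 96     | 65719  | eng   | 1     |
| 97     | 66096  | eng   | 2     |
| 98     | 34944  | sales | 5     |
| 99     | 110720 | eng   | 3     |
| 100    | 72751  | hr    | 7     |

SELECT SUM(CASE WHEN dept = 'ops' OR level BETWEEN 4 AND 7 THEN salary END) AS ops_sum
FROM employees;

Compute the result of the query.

390824

emp_id=90: ✓ → 35163
emp_id=91: ✓ → 78547
emp_id=92: ✓ → 117045
emp_id=93: ✓ → 52374
emp_id=94: ✗
emp_id=95: ✗
emp_id=96: ✗
emp_id=97: ✗
emp_id=98: ✓ → 34944
emp_id=99: ✗
emp_id=100: ✓ → 72751
ops_sum = 35163 + 78547 + 117045 + 52374 + 34944 + 72751 = 390824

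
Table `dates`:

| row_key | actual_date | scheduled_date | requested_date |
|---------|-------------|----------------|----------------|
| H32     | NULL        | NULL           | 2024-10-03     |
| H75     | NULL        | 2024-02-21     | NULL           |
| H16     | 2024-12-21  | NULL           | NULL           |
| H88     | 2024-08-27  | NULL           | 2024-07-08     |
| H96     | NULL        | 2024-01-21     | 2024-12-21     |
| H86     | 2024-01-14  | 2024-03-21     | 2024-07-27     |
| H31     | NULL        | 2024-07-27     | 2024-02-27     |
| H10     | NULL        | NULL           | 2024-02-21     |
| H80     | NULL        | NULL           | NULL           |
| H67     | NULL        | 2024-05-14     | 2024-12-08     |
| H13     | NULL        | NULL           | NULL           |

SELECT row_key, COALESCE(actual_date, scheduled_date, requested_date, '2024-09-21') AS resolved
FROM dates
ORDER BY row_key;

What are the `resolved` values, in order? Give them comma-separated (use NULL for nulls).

row_key=H10: actual_date=NULL, scheduled_date=NULL, requested_date=2024-02-21 → 2024-02-21
row_key=H13: actual_date=NULL, scheduled_date=NULL, requested_date=NULL, → literal 2024-09-21 → 2024-09-21
row_key=H16: actual_date=2024-12-21 → 2024-12-21
row_key=H31: actual_date=NULL, scheduled_date=2024-07-27 → 2024-07-27
row_key=H32: actual_date=NULL, scheduled_date=NULL, requested_date=2024-10-03 → 2024-10-03
row_key=H67: actual_date=NULL, scheduled_date=2024-05-14 → 2024-05-14
row_key=H75: actual_date=NULL, scheduled_date=2024-02-21 → 2024-02-21
row_key=H80: actual_date=NULL, scheduled_date=NULL, requested_date=NULL, → literal 2024-09-21 → 2024-09-21
row_key=H86: actual_date=2024-01-14 → 2024-01-14
row_key=H88: actual_date=2024-08-27 → 2024-08-27
row_key=H96: actual_date=NULL, scheduled_date=2024-01-21 → 2024-01-21

2024-02-21, 2024-09-21, 2024-12-21, 2024-07-27, 2024-10-03, 2024-05-14, 2024-02-21, 2024-09-21, 2024-01-14, 2024-08-27, 2024-01-21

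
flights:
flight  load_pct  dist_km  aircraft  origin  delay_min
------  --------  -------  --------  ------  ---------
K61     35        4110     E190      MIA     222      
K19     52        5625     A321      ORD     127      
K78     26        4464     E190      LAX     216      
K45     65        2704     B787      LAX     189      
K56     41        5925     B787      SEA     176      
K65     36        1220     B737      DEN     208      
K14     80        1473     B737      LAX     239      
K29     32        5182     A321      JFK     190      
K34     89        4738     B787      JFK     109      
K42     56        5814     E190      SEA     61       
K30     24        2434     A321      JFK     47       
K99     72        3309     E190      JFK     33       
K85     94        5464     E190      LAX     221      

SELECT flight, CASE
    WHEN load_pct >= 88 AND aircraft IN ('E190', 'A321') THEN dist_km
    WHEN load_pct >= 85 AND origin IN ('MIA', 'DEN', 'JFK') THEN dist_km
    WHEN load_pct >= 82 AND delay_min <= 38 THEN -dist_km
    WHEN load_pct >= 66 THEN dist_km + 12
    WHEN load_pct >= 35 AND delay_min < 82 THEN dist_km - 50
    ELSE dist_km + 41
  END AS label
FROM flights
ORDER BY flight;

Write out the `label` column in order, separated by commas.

1485, 5666, 5223, 2475, 4738, 5764, 2745, 5966, 4151, 1261, 4505, 5464, 3321

flight=K14: load_pct >= 66 → 1485
flight=K19: ELSE → 5666
flight=K29: ELSE → 5223
flight=K30: ELSE → 2475
flight=K34: load_pct >= 85 AND origin IN ('MIA', 'DEN', 'JFK') → 4738
flight=K42: load_pct >= 35 AND delay_min < 82 → 5764
flight=K45: ELSE → 2745
flight=K56: ELSE → 5966
flight=K61: ELSE → 4151
flight=K65: ELSE → 1261
flight=K78: ELSE → 4505
flight=K85: load_pct >= 88 AND aircraft IN ('E190', 'A321') → 5464
flight=K99: load_pct >= 66 → 3321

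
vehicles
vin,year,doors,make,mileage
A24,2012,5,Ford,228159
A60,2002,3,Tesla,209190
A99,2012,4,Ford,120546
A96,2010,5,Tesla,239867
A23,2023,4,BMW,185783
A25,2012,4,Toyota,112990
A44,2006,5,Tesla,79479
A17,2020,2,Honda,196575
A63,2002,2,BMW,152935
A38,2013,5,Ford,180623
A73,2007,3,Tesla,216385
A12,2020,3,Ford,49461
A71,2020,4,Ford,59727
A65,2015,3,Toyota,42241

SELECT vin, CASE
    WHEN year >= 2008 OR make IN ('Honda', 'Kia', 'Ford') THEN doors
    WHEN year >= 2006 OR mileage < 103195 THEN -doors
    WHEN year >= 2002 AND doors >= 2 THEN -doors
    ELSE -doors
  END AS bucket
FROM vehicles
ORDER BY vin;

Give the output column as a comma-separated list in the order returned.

3, 2, 4, 5, 4, 5, -5, -3, -2, 3, 4, -3, 5, 4

vin=A12: year >= 2008 OR make IN ('Honda', 'Kia', 'Ford') → 3
vin=A17: year >= 2008 OR make IN ('Honda', 'Kia', 'Ford') → 2
vin=A23: year >= 2008 OR make IN ('Honda', 'Kia', 'Ford') → 4
vin=A24: year >= 2008 OR make IN ('Honda', 'Kia', 'Ford') → 5
vin=A25: year >= 2008 OR make IN ('Honda', 'Kia', 'Ford') → 4
vin=A38: year >= 2008 OR make IN ('Honda', 'Kia', 'Ford') → 5
vin=A44: year >= 2006 OR mileage < 103195 → -5
vin=A60: year >= 2002 AND doors >= 2 → -3
vin=A63: year >= 2002 AND doors >= 2 → -2
vin=A65: year >= 2008 OR make IN ('Honda', 'Kia', 'Ford') → 3
vin=A71: year >= 2008 OR make IN ('Honda', 'Kia', 'Ford') → 4
vin=A73: year >= 2006 OR mileage < 103195 → -3
vin=A96: year >= 2008 OR make IN ('Honda', 'Kia', 'Ford') → 5
vin=A99: year >= 2008 OR make IN ('Honda', 'Kia', 'Ford') → 4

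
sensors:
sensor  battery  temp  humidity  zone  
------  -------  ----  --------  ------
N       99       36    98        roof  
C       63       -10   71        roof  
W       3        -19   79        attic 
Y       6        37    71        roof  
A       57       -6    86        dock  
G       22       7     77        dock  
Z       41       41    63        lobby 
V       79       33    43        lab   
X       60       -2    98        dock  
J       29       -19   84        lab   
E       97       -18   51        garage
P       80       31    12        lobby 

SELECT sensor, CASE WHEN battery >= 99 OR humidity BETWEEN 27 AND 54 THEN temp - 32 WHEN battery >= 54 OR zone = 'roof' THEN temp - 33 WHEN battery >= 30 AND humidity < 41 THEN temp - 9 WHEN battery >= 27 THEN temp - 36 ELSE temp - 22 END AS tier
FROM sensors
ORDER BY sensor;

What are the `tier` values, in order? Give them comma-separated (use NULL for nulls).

sensor=A: battery >= 54 OR zone = 'roof' → -39
sensor=C: battery >= 54 OR zone = 'roof' → -43
sensor=E: battery >= 99 OR humidity BETWEEN 27 AND 54 → -50
sensor=G: ELSE → -15
sensor=J: battery >= 27 → -55
sensor=N: battery >= 99 OR humidity BETWEEN 27 AND 54 → 4
sensor=P: battery >= 54 OR zone = 'roof' → -2
sensor=V: battery >= 99 OR humidity BETWEEN 27 AND 54 → 1
sensor=W: ELSE → -41
sensor=X: battery >= 54 OR zone = 'roof' → -35
sensor=Y: battery >= 54 OR zone = 'roof' → 4
sensor=Z: battery >= 27 → 5

-39, -43, -50, -15, -55, 4, -2, 1, -41, -35, 4, 5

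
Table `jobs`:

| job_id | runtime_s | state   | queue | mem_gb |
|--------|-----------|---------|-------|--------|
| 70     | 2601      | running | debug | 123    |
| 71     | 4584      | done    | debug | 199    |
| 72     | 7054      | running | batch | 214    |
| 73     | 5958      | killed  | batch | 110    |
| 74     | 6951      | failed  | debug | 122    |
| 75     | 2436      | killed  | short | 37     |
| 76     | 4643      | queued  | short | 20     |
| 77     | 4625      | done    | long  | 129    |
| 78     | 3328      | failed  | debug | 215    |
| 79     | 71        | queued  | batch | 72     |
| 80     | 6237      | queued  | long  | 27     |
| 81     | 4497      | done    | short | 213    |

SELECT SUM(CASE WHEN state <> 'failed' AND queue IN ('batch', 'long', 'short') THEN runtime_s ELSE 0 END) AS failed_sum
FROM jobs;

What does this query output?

job_id=70: ✗
job_id=71: ✗
job_id=72: ✓ → 7054
job_id=73: ✓ → 5958
job_id=74: ✗
job_id=75: ✓ → 2436
job_id=76: ✓ → 4643
job_id=77: ✓ → 4625
job_id=78: ✗
job_id=79: ✓ → 71
job_id=80: ✓ → 6237
job_id=81: ✓ → 4497
failed_sum = 7054 + 5958 + 2436 + 4643 + 4625 + 71 + 6237 + 4497 = 35521

35521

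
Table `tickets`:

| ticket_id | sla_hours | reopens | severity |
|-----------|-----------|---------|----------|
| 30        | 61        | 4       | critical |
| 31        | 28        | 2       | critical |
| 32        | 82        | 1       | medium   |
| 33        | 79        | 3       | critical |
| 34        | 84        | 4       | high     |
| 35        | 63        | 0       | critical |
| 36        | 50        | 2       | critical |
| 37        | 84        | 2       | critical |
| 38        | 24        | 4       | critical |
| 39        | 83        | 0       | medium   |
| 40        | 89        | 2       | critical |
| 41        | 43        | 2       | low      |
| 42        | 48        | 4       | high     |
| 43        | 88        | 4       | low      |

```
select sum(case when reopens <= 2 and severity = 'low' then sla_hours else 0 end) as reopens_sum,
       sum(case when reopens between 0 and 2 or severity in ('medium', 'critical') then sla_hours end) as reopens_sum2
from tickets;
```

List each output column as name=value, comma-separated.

reopens_sum=43, reopens_sum2=686

[reopens_sum: reopens <= 2 and severity = 'low']
ticket_id=30: ✗
ticket_id=31: ✗
ticket_id=32: ✗
ticket_id=33: ✗
ticket_id=34: ✗
ticket_id=35: ✗
ticket_id=36: ✗
ticket_id=37: ✗
ticket_id=38: ✗
ticket_id=39: ✗
ticket_id=40: ✗
ticket_id=41: ✓ → 43
ticket_id=42: ✗
ticket_id=43: ✗
reopens_sum = 43
—
[reopens_sum2: reopens between 0 and 2 or severity in ('medium', 'critical')]
ticket_id=30: ✓ → 61
ticket_id=31: ✓ → 28
ticket_id=32: ✓ → 82
ticket_id=33: ✓ → 79
ticket_id=34: ✗
ticket_id=35: ✓ → 63
ticket_id=36: ✓ → 50
ticket_id=37: ✓ → 84
ticket_id=38: ✓ → 24
ticket_id=39: ✓ → 83
ticket_id=40: ✓ → 89
ticket_id=41: ✓ → 43
ticket_id=42: ✗
ticket_id=43: ✗
reopens_sum2 = 61 + 28 + 82 + 79 + 63 + 50 + 84 + 24 + 83 + 89 + 43 = 686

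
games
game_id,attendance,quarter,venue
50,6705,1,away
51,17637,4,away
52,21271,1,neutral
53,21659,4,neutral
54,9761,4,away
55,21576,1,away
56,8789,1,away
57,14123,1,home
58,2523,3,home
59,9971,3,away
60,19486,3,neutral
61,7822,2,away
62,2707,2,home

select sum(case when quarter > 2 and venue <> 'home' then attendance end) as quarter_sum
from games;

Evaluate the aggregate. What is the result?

game_id=50: ✗
game_id=51: ✓ → 17637
game_id=52: ✗
game_id=53: ✓ → 21659
game_id=54: ✓ → 9761
game_id=55: ✗
game_id=56: ✗
game_id=57: ✗
game_id=58: ✗
game_id=59: ✓ → 9971
game_id=60: ✓ → 19486
game_id=61: ✗
game_id=62: ✗
quarter_sum = 17637 + 21659 + 9761 + 9971 + 19486 = 78514

78514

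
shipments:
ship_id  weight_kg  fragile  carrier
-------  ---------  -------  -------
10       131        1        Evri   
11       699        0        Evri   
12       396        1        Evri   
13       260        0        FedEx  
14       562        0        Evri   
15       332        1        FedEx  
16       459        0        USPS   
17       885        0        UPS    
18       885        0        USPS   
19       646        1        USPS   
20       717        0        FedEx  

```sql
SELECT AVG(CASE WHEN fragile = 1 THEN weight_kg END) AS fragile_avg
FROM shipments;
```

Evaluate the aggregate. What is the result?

ship_id=10: ✓ → 131
ship_id=11: ✗
ship_id=12: ✓ → 396
ship_id=13: ✗
ship_id=14: ✗
ship_id=15: ✓ → 332
ship_id=16: ✗
ship_id=17: ✗
ship_id=18: ✗
ship_id=19: ✓ → 646
ship_id=20: ✗
fragile_avg = (131 + 396 + 332 + 646) / 4 = 376.25

376.25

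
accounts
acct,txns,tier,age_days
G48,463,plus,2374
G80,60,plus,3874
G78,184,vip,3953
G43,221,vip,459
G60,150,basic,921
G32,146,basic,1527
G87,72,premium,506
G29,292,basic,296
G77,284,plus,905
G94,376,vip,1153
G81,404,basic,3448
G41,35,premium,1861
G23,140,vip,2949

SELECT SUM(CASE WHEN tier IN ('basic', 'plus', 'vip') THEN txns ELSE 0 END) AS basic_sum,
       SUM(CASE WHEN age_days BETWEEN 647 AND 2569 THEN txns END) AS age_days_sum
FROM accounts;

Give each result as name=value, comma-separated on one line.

[basic_sum: tier IN ('basic', 'plus', 'vip')]
acct=G48: ✓ → 463
acct=G80: ✓ → 60
acct=G78: ✓ → 184
acct=G43: ✓ → 221
acct=G60: ✓ → 150
acct=G32: ✓ → 146
acct=G87: ✗
acct=G29: ✓ → 292
acct=G77: ✓ → 284
acct=G94: ✓ → 376
acct=G81: ✓ → 404
acct=G41: ✗
acct=G23: ✓ → 140
basic_sum = 463 + 60 + 184 + 221 + 150 + 146 + 292 + 284 + 376 + 404 + 140 = 2720
—
[age_days_sum: age_days BETWEEN 647 AND 2569]
acct=G48: ✓ → 463
acct=G80: ✗
acct=G78: ✗
acct=G43: ✗
acct=G60: ✓ → 150
acct=G32: ✓ → 146
acct=G87: ✗
acct=G29: ✗
acct=G77: ✓ → 284
acct=G94: ✓ → 376
acct=G81: ✗
acct=G41: ✓ → 35
acct=G23: ✗
age_days_sum = 463 + 150 + 146 + 284 + 376 + 35 = 1454

basic_sum=2720, age_days_sum=1454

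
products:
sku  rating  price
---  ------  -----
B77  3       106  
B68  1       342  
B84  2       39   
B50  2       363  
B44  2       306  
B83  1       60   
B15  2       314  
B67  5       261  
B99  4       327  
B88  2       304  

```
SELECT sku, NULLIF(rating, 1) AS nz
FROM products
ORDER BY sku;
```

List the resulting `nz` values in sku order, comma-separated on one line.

sku=B15: rating=2 vs 1: differ → 2
sku=B44: rating=2 vs 1: differ → 2
sku=B50: rating=2 vs 1: differ → 2
sku=B67: rating=5 vs 1: differ → 5
sku=B68: rating=1 vs 1: equal → NULL
sku=B77: rating=3 vs 1: differ → 3
sku=B83: rating=1 vs 1: equal → NULL
sku=B84: rating=2 vs 1: differ → 2
sku=B88: rating=2 vs 1: differ → 2
sku=B99: rating=4 vs 1: differ → 4

2, 2, 2, 5, NULL, 3, NULL, 2, 2, 4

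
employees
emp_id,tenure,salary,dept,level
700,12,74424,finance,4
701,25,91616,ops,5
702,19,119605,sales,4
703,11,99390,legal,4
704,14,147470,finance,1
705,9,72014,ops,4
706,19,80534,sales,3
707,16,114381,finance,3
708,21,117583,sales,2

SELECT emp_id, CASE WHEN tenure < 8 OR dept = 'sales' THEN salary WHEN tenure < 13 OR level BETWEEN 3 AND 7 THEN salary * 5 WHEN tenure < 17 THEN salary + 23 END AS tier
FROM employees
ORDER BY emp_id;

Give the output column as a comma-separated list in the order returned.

372120, 458080, 119605, 496950, 147493, 360070, 80534, 571905, 117583

emp_id=700: tenure < 13 OR level BETWEEN 3 AND 7 → 372120
emp_id=701: tenure < 13 OR level BETWEEN 3 AND 7 → 458080
emp_id=702: tenure < 8 OR dept = 'sales' → 119605
emp_id=703: tenure < 13 OR level BETWEEN 3 AND 7 → 496950
emp_id=704: tenure < 17 → 147493
emp_id=705: tenure < 13 OR level BETWEEN 3 AND 7 → 360070
emp_id=706: tenure < 8 OR dept = 'sales' → 80534
emp_id=707: tenure < 13 OR level BETWEEN 3 AND 7 → 571905
emp_id=708: tenure < 8 OR dept = 'sales' → 117583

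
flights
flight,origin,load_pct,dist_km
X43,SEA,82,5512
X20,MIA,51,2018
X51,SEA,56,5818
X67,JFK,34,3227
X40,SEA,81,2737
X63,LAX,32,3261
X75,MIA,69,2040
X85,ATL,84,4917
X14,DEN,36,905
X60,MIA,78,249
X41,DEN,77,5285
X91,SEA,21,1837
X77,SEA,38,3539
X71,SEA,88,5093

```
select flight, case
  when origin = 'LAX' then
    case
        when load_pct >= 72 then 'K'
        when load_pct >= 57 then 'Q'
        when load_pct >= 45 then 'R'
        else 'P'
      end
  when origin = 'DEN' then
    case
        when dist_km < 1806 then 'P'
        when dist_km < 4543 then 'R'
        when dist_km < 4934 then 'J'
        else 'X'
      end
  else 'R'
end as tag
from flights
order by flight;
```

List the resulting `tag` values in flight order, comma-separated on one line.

flight=X14: origin='DEN' → inner[dist_km < 1806] → P
flight=X20: origin='MIA' → outer ELSE → R
flight=X40: origin='SEA' → outer ELSE → R
flight=X41: origin='DEN' → inner[ELSE] → X
flight=X43: origin='SEA' → outer ELSE → R
flight=X51: origin='SEA' → outer ELSE → R
flight=X60: origin='MIA' → outer ELSE → R
flight=X63: origin='LAX' → inner[ELSE] → P
flight=X67: origin='JFK' → outer ELSE → R
flight=X71: origin='SEA' → outer ELSE → R
flight=X75: origin='MIA' → outer ELSE → R
flight=X77: origin='SEA' → outer ELSE → R
flight=X85: origin='ATL' → outer ELSE → R
flight=X91: origin='SEA' → outer ELSE → R

P, R, R, X, R, R, R, P, R, R, R, R, R, R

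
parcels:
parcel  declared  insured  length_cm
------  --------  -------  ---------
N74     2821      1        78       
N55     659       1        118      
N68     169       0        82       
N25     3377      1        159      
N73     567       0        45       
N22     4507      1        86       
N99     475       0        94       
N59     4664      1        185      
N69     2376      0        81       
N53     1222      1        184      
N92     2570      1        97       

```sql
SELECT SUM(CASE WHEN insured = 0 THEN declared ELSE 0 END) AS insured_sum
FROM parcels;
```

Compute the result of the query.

3587

parcel=N74: ✗
parcel=N55: ✗
parcel=N68: ✓ → 169
parcel=N25: ✗
parcel=N73: ✓ → 567
parcel=N22: ✗
parcel=N99: ✓ → 475
parcel=N59: ✗
parcel=N69: ✓ → 2376
parcel=N53: ✗
parcel=N92: ✗
insured_sum = 169 + 567 + 475 + 2376 = 3587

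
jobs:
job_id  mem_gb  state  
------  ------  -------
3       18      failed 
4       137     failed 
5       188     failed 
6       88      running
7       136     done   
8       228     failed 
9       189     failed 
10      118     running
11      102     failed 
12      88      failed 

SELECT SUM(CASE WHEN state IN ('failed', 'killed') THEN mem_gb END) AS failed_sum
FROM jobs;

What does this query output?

950

job_id=3: ✓ → 18
job_id=4: ✓ → 137
job_id=5: ✓ → 188
job_id=6: ✗
job_id=7: ✗
job_id=8: ✓ → 228
job_id=9: ✓ → 189
job_id=10: ✗
job_id=11: ✓ → 102
job_id=12: ✓ → 88
failed_sum = 18 + 137 + 188 + 228 + 189 + 102 + 88 = 950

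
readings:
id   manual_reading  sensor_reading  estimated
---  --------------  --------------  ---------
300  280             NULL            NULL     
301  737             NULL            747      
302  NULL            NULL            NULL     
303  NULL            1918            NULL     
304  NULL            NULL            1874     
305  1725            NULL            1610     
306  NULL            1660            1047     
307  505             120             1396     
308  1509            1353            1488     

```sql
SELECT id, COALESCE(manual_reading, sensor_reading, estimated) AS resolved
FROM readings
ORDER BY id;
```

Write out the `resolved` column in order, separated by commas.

id=300: manual_reading=280 → 280
id=301: manual_reading=737 → 737
id=302: manual_reading=NULL, sensor_reading=NULL, estimated=NULL (all NULL) → NULL
id=303: manual_reading=NULL, sensor_reading=1918 → 1918
id=304: manual_reading=NULL, sensor_reading=NULL, estimated=1874 → 1874
id=305: manual_reading=1725 → 1725
id=306: manual_reading=NULL, sensor_reading=1660 → 1660
id=307: manual_reading=505 → 505
id=308: manual_reading=1509 → 1509

280, 737, NULL, 1918, 1874, 1725, 1660, 505, 1509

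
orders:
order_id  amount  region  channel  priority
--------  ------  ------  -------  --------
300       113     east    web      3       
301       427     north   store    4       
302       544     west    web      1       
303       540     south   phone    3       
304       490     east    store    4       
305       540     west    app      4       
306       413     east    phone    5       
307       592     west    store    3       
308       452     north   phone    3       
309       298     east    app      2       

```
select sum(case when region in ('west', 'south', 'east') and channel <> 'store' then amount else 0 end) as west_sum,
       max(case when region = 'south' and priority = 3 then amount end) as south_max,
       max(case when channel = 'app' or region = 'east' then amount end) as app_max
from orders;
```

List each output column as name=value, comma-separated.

[west_sum: region in ('west', 'south', 'east') and channel <> 'store']
order_id=300: ✓ → 113
order_id=301: ✗
order_id=302: ✓ → 544
order_id=303: ✓ → 540
order_id=304: ✗
order_id=305: ✓ → 540
order_id=306: ✓ → 413
order_id=307: ✗
order_id=308: ✗
order_id=309: ✓ → 298
west_sum = 113 + 544 + 540 + 540 + 413 + 298 = 2448
—
[south_max: region = 'south' and priority = 3]
order_id=300: ✗
order_id=301: ✗
order_id=302: ✗
order_id=303: ✓ → 540
order_id=304: ✗
order_id=305: ✗
order_id=306: ✗
order_id=307: ✗
order_id=308: ✗
order_id=309: ✗
south_max = MAX(540) = 540
—
[app_max: channel = 'app' or region = 'east']
order_id=300: ✓ → 113
order_id=301: ✗
order_id=302: ✗
order_id=303: ✗
order_id=304: ✓ → 490
order_id=305: ✓ → 540
order_id=306: ✓ → 413
order_id=307: ✗
order_id=308: ✗
order_id=309: ✓ → 298
app_max = MAX(113, 490, 540, 413, 298) = 540

west_sum=2448, south_max=540, app_max=540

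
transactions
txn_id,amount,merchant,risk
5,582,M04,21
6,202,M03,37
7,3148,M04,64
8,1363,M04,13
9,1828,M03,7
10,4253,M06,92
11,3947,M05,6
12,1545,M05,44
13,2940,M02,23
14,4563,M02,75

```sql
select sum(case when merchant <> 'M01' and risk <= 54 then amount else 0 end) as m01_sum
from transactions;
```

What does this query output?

12407

txn_id=5: ✓ → 582
txn_id=6: ✓ → 202
txn_id=7: ✗
txn_id=8: ✓ → 1363
txn_id=9: ✓ → 1828
txn_id=10: ✗
txn_id=11: ✓ → 3947
txn_id=12: ✓ → 1545
txn_id=13: ✓ → 2940
txn_id=14: ✗
m01_sum = 582 + 202 + 1363 + 1828 + 3947 + 1545 + 2940 = 12407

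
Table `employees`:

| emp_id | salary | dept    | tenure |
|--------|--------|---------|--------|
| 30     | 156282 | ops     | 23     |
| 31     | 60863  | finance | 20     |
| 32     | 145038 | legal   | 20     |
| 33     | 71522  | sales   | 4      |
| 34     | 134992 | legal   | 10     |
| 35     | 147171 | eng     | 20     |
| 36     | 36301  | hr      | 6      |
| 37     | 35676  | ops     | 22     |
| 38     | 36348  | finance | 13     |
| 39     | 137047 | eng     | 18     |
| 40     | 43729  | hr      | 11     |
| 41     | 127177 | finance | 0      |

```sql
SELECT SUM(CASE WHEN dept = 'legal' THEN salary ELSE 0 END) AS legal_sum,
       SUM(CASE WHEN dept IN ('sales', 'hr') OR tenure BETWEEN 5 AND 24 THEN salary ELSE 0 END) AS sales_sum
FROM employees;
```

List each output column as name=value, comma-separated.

legal_sum=280030, sales_sum=1004969

[legal_sum: dept = 'legal']
emp_id=30: ✗
emp_id=31: ✗
emp_id=32: ✓ → 145038
emp_id=33: ✗
emp_id=34: ✓ → 134992
emp_id=35: ✗
emp_id=36: ✗
emp_id=37: ✗
emp_id=38: ✗
emp_id=39: ✗
emp_id=40: ✗
emp_id=41: ✗
legal_sum = 145038 + 134992 = 280030
—
[sales_sum: dept IN ('sales', 'hr') OR tenure BETWEEN 5 AND 24]
emp_id=30: ✓ → 156282
emp_id=31: ✓ → 60863
emp_id=32: ✓ → 145038
emp_id=33: ✓ → 71522
emp_id=34: ✓ → 134992
emp_id=35: ✓ → 147171
emp_id=36: ✓ → 36301
emp_id=37: ✓ → 35676
emp_id=38: ✓ → 36348
emp_id=39: ✓ → 137047
emp_id=40: ✓ → 43729
emp_id=41: ✗
sales_sum = 156282 + 60863 + 145038 + 71522 + 134992 + 147171 + 36301 + 35676 + 36348 + 137047 + 43729 = 1004969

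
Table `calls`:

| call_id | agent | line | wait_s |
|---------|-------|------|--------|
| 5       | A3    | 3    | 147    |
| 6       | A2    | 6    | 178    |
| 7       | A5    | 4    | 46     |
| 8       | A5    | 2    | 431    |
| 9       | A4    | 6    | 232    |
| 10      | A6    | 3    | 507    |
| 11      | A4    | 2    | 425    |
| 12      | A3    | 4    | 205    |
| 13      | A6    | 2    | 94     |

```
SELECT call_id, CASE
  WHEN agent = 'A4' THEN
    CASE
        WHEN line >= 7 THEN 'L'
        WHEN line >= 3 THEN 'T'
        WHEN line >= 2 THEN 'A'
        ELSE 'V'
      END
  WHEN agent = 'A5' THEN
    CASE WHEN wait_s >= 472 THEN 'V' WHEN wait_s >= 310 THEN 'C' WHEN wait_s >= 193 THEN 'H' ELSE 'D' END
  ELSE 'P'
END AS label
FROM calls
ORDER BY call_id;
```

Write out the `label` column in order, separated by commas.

P, P, D, C, T, P, A, P, P

call_id=5: agent='A3' → outer ELSE → P
call_id=6: agent='A2' → outer ELSE → P
call_id=7: agent='A5' → inner[ELSE] → D
call_id=8: agent='A5' → inner[wait_s >= 310] → C
call_id=9: agent='A4' → inner[line >= 3] → T
call_id=10: agent='A6' → outer ELSE → P
call_id=11: agent='A4' → inner[line >= 2] → A
call_id=12: agent='A3' → outer ELSE → P
call_id=13: agent='A6' → outer ELSE → P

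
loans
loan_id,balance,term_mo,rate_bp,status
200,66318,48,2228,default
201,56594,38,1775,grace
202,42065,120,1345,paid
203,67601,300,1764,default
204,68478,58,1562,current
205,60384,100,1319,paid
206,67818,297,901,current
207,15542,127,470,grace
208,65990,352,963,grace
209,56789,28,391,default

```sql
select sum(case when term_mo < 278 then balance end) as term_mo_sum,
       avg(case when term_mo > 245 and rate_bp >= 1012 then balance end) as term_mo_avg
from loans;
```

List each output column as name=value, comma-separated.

term_mo_sum=366170, term_mo_avg=67601

[term_mo_sum: term_mo < 278]
loan_id=200: ✓ → 66318
loan_id=201: ✓ → 56594
loan_id=202: ✓ → 42065
loan_id=203: ✗
loan_id=204: ✓ → 68478
loan_id=205: ✓ → 60384
loan_id=206: ✗
loan_id=207: ✓ → 15542
loan_id=208: ✗
loan_id=209: ✓ → 56789
term_mo_sum = 66318 + 56594 + 42065 + 68478 + 60384 + 15542 + 56789 = 366170
—
[term_mo_avg: term_mo > 245 and rate_bp >= 1012]
loan_id=200: ✗
loan_id=201: ✗
loan_id=202: ✗
loan_id=203: ✓ → 67601
loan_id=204: ✗
loan_id=205: ✗
loan_id=206: ✗
loan_id=207: ✗
loan_id=208: ✗
loan_id=209: ✗
term_mo_avg = 67601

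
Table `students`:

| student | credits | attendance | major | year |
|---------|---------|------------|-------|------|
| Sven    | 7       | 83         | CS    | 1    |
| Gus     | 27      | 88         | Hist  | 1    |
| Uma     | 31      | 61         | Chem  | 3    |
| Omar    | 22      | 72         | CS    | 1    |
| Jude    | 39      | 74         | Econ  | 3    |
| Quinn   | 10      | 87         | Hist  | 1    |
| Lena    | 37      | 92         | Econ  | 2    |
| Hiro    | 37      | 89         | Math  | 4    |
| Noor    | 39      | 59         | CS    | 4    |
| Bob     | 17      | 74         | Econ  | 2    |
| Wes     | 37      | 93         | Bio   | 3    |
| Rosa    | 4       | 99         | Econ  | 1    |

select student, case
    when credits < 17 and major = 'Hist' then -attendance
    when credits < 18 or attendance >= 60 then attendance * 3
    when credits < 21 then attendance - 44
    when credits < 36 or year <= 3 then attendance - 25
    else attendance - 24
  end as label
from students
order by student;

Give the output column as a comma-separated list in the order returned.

student=Bob: credits < 18 or attendance >= 60 → 222
student=Gus: credits < 18 or attendance >= 60 → 264
student=Hiro: credits < 18 or attendance >= 60 → 267
student=Jude: credits < 18 or attendance >= 60 → 222
student=Lena: credits < 18 or attendance >= 60 → 276
student=Noor: ELSE → 35
student=Omar: credits < 18 or attendance >= 60 → 216
student=Quinn: credits < 17 and major = 'Hist' → -87
student=Rosa: credits < 18 or attendance >= 60 → 297
student=Sven: credits < 18 or attendance >= 60 → 249
student=Uma: credits < 18 or attendance >= 60 → 183
student=Wes: credits < 18 or attendance >= 60 → 279

222, 264, 267, 222, 276, 35, 216, -87, 297, 249, 183, 279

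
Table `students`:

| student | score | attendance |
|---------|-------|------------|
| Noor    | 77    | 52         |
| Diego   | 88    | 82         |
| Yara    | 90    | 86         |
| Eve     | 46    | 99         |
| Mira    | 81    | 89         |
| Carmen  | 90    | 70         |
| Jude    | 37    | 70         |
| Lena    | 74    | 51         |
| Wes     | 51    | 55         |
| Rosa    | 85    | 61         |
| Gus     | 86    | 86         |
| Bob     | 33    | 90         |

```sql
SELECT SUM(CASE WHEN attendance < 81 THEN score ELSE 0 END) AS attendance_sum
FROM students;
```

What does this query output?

student=Noor: ✓ → 77
student=Diego: ✗
student=Yara: ✗
student=Eve: ✗
student=Mira: ✗
student=Carmen: ✓ → 90
student=Jude: ✓ → 37
student=Lena: ✓ → 74
student=Wes: ✓ → 51
student=Rosa: ✓ → 85
student=Gus: ✗
student=Bob: ✗
attendance_sum = 77 + 90 + 37 + 74 + 51 + 85 = 414

414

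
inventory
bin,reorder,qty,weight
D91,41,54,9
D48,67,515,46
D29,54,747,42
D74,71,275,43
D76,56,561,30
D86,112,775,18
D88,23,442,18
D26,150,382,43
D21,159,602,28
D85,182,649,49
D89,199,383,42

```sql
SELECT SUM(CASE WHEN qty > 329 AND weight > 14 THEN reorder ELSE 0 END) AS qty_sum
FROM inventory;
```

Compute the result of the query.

1002

bin=D91: ✗
bin=D48: ✓ → 67
bin=D29: ✓ → 54
bin=D74: ✗
bin=D76: ✓ → 56
bin=D86: ✓ → 112
bin=D88: ✓ → 23
bin=D26: ✓ → 150
bin=D21: ✓ → 159
bin=D85: ✓ → 182
bin=D89: ✓ → 199
qty_sum = 67 + 54 + 56 + 112 + 23 + 150 + 159 + 182 + 199 = 1002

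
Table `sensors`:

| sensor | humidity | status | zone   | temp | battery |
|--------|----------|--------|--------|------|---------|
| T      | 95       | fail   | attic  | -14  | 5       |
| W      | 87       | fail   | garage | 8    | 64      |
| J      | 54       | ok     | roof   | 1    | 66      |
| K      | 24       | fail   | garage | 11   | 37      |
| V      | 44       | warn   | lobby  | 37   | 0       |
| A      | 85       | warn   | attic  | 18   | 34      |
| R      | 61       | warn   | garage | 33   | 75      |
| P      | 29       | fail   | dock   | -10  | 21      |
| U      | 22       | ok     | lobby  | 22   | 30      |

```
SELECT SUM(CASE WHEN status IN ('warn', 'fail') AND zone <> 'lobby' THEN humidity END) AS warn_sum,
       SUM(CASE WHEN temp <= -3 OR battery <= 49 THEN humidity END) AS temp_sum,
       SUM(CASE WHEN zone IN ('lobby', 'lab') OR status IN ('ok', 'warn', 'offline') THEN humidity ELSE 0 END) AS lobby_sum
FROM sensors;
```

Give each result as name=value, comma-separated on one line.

[warn_sum: status IN ('warn', 'fail') AND zone <> 'lobby']
sensor=T: ✓ → 95
sensor=W: ✓ → 87
sensor=J: ✗
sensor=K: ✓ → 24
sensor=V: ✗
sensor=A: ✓ → 85
sensor=R: ✓ → 61
sensor=P: ✓ → 29
sensor=U: ✗
warn_sum = 95 + 87 + 24 + 85 + 61 + 29 = 381
—
[temp_sum: temp <= -3 OR battery <= 49]
sensor=T: ✓ → 95
sensor=W: ✗
sensor=J: ✗
sensor=K: ✓ → 24
sensor=V: ✓ → 44
sensor=A: ✓ → 85
sensor=R: ✗
sensor=P: ✓ → 29
sensor=U: ✓ → 22
temp_sum = 95 + 24 + 44 + 85 + 29 + 22 = 299
—
[lobby_sum: zone IN ('lobby', 'lab') OR status IN ('ok', 'warn', 'offline')]
sensor=T: ✗
sensor=W: ✗
sensor=J: ✓ → 54
sensor=K: ✗
sensor=V: ✓ → 44
sensor=A: ✓ → 85
sensor=R: ✓ → 61
sensor=P: ✗
sensor=U: ✓ → 22
lobby_sum = 54 + 44 + 85 + 61 + 22 = 266

warn_sum=381, temp_sum=299, lobby_sum=266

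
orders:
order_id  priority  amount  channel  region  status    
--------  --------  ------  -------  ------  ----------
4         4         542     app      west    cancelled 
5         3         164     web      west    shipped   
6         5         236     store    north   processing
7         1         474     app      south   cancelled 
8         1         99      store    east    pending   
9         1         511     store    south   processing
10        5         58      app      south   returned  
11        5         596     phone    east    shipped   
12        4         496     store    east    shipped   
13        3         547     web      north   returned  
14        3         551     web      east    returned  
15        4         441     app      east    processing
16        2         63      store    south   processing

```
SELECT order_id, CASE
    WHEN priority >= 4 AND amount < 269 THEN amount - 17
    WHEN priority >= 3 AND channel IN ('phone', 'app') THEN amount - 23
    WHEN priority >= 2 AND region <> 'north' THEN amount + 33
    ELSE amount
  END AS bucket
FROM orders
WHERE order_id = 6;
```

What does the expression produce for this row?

219

order_id = 6: priority=5, amount=236, channel=store, region=north, status=processing.
priority >= 4 AND amount < 269 → true → 219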